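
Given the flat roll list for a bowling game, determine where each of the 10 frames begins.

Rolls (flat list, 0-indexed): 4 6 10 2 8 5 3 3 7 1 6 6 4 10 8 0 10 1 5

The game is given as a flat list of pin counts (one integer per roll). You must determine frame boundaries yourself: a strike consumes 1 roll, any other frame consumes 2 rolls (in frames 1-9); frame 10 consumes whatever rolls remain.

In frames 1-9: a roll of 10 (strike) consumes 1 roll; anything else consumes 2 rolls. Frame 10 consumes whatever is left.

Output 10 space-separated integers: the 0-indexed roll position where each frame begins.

Frame 1 starts at roll index 0: rolls=4,6 (sum=10), consumes 2 rolls
Frame 2 starts at roll index 2: roll=10 (strike), consumes 1 roll
Frame 3 starts at roll index 3: rolls=2,8 (sum=10), consumes 2 rolls
Frame 4 starts at roll index 5: rolls=5,3 (sum=8), consumes 2 rolls
Frame 5 starts at roll index 7: rolls=3,7 (sum=10), consumes 2 rolls
Frame 6 starts at roll index 9: rolls=1,6 (sum=7), consumes 2 rolls
Frame 7 starts at roll index 11: rolls=6,4 (sum=10), consumes 2 rolls
Frame 8 starts at roll index 13: roll=10 (strike), consumes 1 roll
Frame 9 starts at roll index 14: rolls=8,0 (sum=8), consumes 2 rolls
Frame 10 starts at roll index 16: 3 remaining rolls

Answer: 0 2 3 5 7 9 11 13 14 16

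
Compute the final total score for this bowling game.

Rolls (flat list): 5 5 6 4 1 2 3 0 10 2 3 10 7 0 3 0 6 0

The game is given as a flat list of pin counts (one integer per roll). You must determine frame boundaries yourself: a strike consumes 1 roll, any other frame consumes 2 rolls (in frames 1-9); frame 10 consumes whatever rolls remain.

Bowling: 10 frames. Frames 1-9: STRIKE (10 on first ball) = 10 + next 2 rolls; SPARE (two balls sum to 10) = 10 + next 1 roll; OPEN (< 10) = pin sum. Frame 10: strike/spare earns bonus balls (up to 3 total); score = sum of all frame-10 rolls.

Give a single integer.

Answer: 86

Derivation:
Frame 1: SPARE (5+5=10). 10 + next roll (6) = 16. Cumulative: 16
Frame 2: SPARE (6+4=10). 10 + next roll (1) = 11. Cumulative: 27
Frame 3: OPEN (1+2=3). Cumulative: 30
Frame 4: OPEN (3+0=3). Cumulative: 33
Frame 5: STRIKE. 10 + next two rolls (2+3) = 15. Cumulative: 48
Frame 6: OPEN (2+3=5). Cumulative: 53
Frame 7: STRIKE. 10 + next two rolls (7+0) = 17. Cumulative: 70
Frame 8: OPEN (7+0=7). Cumulative: 77
Frame 9: OPEN (3+0=3). Cumulative: 80
Frame 10: OPEN. Sum of all frame-10 rolls (6+0) = 6. Cumulative: 86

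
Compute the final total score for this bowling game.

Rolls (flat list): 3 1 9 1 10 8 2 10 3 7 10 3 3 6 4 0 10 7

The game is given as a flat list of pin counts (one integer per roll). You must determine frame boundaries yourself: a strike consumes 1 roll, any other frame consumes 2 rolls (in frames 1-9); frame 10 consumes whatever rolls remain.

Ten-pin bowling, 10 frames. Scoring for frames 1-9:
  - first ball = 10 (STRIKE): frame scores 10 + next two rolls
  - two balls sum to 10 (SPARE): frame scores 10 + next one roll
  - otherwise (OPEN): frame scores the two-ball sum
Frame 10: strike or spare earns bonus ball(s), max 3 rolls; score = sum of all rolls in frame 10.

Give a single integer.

Frame 1: OPEN (3+1=4). Cumulative: 4
Frame 2: SPARE (9+1=10). 10 + next roll (10) = 20. Cumulative: 24
Frame 3: STRIKE. 10 + next two rolls (8+2) = 20. Cumulative: 44
Frame 4: SPARE (8+2=10). 10 + next roll (10) = 20. Cumulative: 64
Frame 5: STRIKE. 10 + next two rolls (3+7) = 20. Cumulative: 84
Frame 6: SPARE (3+7=10). 10 + next roll (10) = 20. Cumulative: 104
Frame 7: STRIKE. 10 + next two rolls (3+3) = 16. Cumulative: 120
Frame 8: OPEN (3+3=6). Cumulative: 126
Frame 9: SPARE (6+4=10). 10 + next roll (0) = 10. Cumulative: 136
Frame 10: SPARE. Sum of all frame-10 rolls (0+10+7) = 17. Cumulative: 153

Answer: 153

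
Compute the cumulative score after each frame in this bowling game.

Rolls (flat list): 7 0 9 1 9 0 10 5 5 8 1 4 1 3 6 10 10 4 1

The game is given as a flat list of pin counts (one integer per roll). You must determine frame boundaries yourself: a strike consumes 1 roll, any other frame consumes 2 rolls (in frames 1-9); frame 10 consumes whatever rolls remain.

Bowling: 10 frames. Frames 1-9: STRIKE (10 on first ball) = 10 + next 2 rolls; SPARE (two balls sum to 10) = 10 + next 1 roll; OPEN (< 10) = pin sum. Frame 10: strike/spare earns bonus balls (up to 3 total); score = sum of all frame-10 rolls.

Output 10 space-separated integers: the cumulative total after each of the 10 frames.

Frame 1: OPEN (7+0=7). Cumulative: 7
Frame 2: SPARE (9+1=10). 10 + next roll (9) = 19. Cumulative: 26
Frame 3: OPEN (9+0=9). Cumulative: 35
Frame 4: STRIKE. 10 + next two rolls (5+5) = 20. Cumulative: 55
Frame 5: SPARE (5+5=10). 10 + next roll (8) = 18. Cumulative: 73
Frame 6: OPEN (8+1=9). Cumulative: 82
Frame 7: OPEN (4+1=5). Cumulative: 87
Frame 8: OPEN (3+6=9). Cumulative: 96
Frame 9: STRIKE. 10 + next two rolls (10+4) = 24. Cumulative: 120
Frame 10: STRIKE. Sum of all frame-10 rolls (10+4+1) = 15. Cumulative: 135

Answer: 7 26 35 55 73 82 87 96 120 135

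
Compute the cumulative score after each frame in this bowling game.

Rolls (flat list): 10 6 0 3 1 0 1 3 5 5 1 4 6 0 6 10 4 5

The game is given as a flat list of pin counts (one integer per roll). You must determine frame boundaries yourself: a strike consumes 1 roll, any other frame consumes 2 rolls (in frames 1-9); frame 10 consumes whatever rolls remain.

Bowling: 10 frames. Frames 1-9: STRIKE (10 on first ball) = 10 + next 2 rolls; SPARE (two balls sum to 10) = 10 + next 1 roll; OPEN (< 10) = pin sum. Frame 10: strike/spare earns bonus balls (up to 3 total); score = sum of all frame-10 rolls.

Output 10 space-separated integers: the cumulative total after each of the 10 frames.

Frame 1: STRIKE. 10 + next two rolls (6+0) = 16. Cumulative: 16
Frame 2: OPEN (6+0=6). Cumulative: 22
Frame 3: OPEN (3+1=4). Cumulative: 26
Frame 4: OPEN (0+1=1). Cumulative: 27
Frame 5: OPEN (3+5=8). Cumulative: 35
Frame 6: OPEN (5+1=6). Cumulative: 41
Frame 7: SPARE (4+6=10). 10 + next roll (0) = 10. Cumulative: 51
Frame 8: OPEN (0+6=6). Cumulative: 57
Frame 9: STRIKE. 10 + next two rolls (4+5) = 19. Cumulative: 76
Frame 10: OPEN. Sum of all frame-10 rolls (4+5) = 9. Cumulative: 85

Answer: 16 22 26 27 35 41 51 57 76 85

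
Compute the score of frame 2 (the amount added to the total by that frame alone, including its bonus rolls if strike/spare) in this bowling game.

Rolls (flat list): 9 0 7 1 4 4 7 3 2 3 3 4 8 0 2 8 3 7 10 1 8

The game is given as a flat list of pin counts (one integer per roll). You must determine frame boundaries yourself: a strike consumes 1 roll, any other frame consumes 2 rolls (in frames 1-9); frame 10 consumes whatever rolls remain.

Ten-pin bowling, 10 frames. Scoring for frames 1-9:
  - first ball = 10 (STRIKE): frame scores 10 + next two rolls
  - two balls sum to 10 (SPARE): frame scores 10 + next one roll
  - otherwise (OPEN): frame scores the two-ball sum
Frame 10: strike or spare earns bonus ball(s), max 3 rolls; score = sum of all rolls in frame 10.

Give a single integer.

Frame 1: OPEN (9+0=9). Cumulative: 9
Frame 2: OPEN (7+1=8). Cumulative: 17
Frame 3: OPEN (4+4=8). Cumulative: 25
Frame 4: SPARE (7+3=10). 10 + next roll (2) = 12. Cumulative: 37

Answer: 8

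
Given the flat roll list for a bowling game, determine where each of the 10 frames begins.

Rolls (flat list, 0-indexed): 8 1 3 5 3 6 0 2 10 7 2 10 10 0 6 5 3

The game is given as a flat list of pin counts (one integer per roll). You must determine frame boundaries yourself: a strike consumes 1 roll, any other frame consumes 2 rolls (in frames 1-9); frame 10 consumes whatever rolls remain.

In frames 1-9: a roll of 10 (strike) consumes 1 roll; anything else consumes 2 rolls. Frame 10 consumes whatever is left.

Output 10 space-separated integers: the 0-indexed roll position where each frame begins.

Answer: 0 2 4 6 8 9 11 12 13 15

Derivation:
Frame 1 starts at roll index 0: rolls=8,1 (sum=9), consumes 2 rolls
Frame 2 starts at roll index 2: rolls=3,5 (sum=8), consumes 2 rolls
Frame 3 starts at roll index 4: rolls=3,6 (sum=9), consumes 2 rolls
Frame 4 starts at roll index 6: rolls=0,2 (sum=2), consumes 2 rolls
Frame 5 starts at roll index 8: roll=10 (strike), consumes 1 roll
Frame 6 starts at roll index 9: rolls=7,2 (sum=9), consumes 2 rolls
Frame 7 starts at roll index 11: roll=10 (strike), consumes 1 roll
Frame 8 starts at roll index 12: roll=10 (strike), consumes 1 roll
Frame 9 starts at roll index 13: rolls=0,6 (sum=6), consumes 2 rolls
Frame 10 starts at roll index 15: 2 remaining rolls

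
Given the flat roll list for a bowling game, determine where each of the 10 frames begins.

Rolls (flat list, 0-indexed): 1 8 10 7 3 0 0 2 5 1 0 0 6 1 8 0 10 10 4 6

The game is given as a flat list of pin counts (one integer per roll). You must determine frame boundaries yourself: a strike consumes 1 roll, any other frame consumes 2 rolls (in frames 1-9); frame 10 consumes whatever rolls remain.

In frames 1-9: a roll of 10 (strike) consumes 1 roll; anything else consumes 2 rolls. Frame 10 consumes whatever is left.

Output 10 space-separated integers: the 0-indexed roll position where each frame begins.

Answer: 0 2 3 5 7 9 11 13 15 17

Derivation:
Frame 1 starts at roll index 0: rolls=1,8 (sum=9), consumes 2 rolls
Frame 2 starts at roll index 2: roll=10 (strike), consumes 1 roll
Frame 3 starts at roll index 3: rolls=7,3 (sum=10), consumes 2 rolls
Frame 4 starts at roll index 5: rolls=0,0 (sum=0), consumes 2 rolls
Frame 5 starts at roll index 7: rolls=2,5 (sum=7), consumes 2 rolls
Frame 6 starts at roll index 9: rolls=1,0 (sum=1), consumes 2 rolls
Frame 7 starts at roll index 11: rolls=0,6 (sum=6), consumes 2 rolls
Frame 8 starts at roll index 13: rolls=1,8 (sum=9), consumes 2 rolls
Frame 9 starts at roll index 15: rolls=0,10 (sum=10), consumes 2 rolls
Frame 10 starts at roll index 17: 3 remaining rolls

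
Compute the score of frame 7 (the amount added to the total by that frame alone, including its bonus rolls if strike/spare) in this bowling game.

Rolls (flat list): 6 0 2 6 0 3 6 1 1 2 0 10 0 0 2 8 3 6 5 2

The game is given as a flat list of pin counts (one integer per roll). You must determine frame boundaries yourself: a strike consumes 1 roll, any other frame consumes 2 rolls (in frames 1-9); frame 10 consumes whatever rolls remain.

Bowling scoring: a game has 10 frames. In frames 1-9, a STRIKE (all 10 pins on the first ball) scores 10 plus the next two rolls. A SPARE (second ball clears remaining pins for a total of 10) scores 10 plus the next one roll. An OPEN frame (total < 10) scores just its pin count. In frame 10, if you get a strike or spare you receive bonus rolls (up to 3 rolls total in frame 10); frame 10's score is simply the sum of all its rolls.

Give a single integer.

Frame 1: OPEN (6+0=6). Cumulative: 6
Frame 2: OPEN (2+6=8). Cumulative: 14
Frame 3: OPEN (0+3=3). Cumulative: 17
Frame 4: OPEN (6+1=7). Cumulative: 24
Frame 5: OPEN (1+2=3). Cumulative: 27
Frame 6: SPARE (0+10=10). 10 + next roll (0) = 10. Cumulative: 37
Frame 7: OPEN (0+0=0). Cumulative: 37
Frame 8: SPARE (2+8=10). 10 + next roll (3) = 13. Cumulative: 50
Frame 9: OPEN (3+6=9). Cumulative: 59

Answer: 0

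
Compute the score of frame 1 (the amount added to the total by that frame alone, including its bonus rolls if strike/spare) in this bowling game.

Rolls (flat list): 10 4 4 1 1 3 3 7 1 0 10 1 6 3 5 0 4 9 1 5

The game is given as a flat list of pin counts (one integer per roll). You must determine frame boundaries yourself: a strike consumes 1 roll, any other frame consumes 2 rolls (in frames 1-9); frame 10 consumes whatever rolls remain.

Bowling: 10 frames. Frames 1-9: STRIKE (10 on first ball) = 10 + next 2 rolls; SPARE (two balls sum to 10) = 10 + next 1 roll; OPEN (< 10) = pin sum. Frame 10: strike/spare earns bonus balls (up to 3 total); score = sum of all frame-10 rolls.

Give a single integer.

Frame 1: STRIKE. 10 + next two rolls (4+4) = 18. Cumulative: 18
Frame 2: OPEN (4+4=8). Cumulative: 26
Frame 3: OPEN (1+1=2). Cumulative: 28

Answer: 18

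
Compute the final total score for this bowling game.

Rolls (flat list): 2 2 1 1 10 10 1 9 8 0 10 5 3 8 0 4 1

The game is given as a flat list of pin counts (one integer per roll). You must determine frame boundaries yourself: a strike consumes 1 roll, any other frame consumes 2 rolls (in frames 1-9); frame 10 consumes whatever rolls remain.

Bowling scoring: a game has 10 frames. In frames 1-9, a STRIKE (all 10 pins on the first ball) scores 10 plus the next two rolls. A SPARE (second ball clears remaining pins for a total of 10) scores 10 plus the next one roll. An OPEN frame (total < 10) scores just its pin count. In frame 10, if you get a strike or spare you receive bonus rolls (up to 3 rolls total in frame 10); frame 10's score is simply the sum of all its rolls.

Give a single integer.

Frame 1: OPEN (2+2=4). Cumulative: 4
Frame 2: OPEN (1+1=2). Cumulative: 6
Frame 3: STRIKE. 10 + next two rolls (10+1) = 21. Cumulative: 27
Frame 4: STRIKE. 10 + next two rolls (1+9) = 20. Cumulative: 47
Frame 5: SPARE (1+9=10). 10 + next roll (8) = 18. Cumulative: 65
Frame 6: OPEN (8+0=8). Cumulative: 73
Frame 7: STRIKE. 10 + next two rolls (5+3) = 18. Cumulative: 91
Frame 8: OPEN (5+3=8). Cumulative: 99
Frame 9: OPEN (8+0=8). Cumulative: 107
Frame 10: OPEN. Sum of all frame-10 rolls (4+1) = 5. Cumulative: 112

Answer: 112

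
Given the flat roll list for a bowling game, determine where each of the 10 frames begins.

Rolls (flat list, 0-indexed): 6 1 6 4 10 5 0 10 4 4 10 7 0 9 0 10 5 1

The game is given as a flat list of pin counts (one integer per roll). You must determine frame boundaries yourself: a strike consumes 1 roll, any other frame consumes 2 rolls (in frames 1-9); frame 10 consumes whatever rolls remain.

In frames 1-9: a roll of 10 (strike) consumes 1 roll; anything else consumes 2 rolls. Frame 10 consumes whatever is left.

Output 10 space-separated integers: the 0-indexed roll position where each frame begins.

Frame 1 starts at roll index 0: rolls=6,1 (sum=7), consumes 2 rolls
Frame 2 starts at roll index 2: rolls=6,4 (sum=10), consumes 2 rolls
Frame 3 starts at roll index 4: roll=10 (strike), consumes 1 roll
Frame 4 starts at roll index 5: rolls=5,0 (sum=5), consumes 2 rolls
Frame 5 starts at roll index 7: roll=10 (strike), consumes 1 roll
Frame 6 starts at roll index 8: rolls=4,4 (sum=8), consumes 2 rolls
Frame 7 starts at roll index 10: roll=10 (strike), consumes 1 roll
Frame 8 starts at roll index 11: rolls=7,0 (sum=7), consumes 2 rolls
Frame 9 starts at roll index 13: rolls=9,0 (sum=9), consumes 2 rolls
Frame 10 starts at roll index 15: 3 remaining rolls

Answer: 0 2 4 5 7 8 10 11 13 15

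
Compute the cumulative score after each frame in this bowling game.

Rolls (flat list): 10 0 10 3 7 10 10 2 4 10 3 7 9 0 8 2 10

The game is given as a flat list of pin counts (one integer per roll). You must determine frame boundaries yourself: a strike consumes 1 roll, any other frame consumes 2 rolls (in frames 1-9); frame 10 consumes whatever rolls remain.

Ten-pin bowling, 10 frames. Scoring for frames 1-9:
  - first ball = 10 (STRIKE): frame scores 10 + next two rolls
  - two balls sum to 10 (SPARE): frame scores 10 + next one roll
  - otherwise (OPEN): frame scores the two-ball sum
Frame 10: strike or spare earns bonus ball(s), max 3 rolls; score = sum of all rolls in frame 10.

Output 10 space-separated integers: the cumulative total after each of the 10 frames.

Answer: 20 33 53 75 91 97 117 136 145 165

Derivation:
Frame 1: STRIKE. 10 + next two rolls (0+10) = 20. Cumulative: 20
Frame 2: SPARE (0+10=10). 10 + next roll (3) = 13. Cumulative: 33
Frame 3: SPARE (3+7=10). 10 + next roll (10) = 20. Cumulative: 53
Frame 4: STRIKE. 10 + next two rolls (10+2) = 22. Cumulative: 75
Frame 5: STRIKE. 10 + next two rolls (2+4) = 16. Cumulative: 91
Frame 6: OPEN (2+4=6). Cumulative: 97
Frame 7: STRIKE. 10 + next two rolls (3+7) = 20. Cumulative: 117
Frame 8: SPARE (3+7=10). 10 + next roll (9) = 19. Cumulative: 136
Frame 9: OPEN (9+0=9). Cumulative: 145
Frame 10: SPARE. Sum of all frame-10 rolls (8+2+10) = 20. Cumulative: 165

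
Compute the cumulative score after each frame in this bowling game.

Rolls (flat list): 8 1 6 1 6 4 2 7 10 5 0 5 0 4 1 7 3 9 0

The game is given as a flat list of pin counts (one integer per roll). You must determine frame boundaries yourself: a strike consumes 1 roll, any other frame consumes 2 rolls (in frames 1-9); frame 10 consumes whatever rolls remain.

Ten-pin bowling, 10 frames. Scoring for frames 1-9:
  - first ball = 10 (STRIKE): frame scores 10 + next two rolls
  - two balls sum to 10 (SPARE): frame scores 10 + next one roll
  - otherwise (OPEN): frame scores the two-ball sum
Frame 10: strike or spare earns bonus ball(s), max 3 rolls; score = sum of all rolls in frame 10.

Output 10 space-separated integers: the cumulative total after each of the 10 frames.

Frame 1: OPEN (8+1=9). Cumulative: 9
Frame 2: OPEN (6+1=7). Cumulative: 16
Frame 3: SPARE (6+4=10). 10 + next roll (2) = 12. Cumulative: 28
Frame 4: OPEN (2+7=9). Cumulative: 37
Frame 5: STRIKE. 10 + next two rolls (5+0) = 15. Cumulative: 52
Frame 6: OPEN (5+0=5). Cumulative: 57
Frame 7: OPEN (5+0=5). Cumulative: 62
Frame 8: OPEN (4+1=5). Cumulative: 67
Frame 9: SPARE (7+3=10). 10 + next roll (9) = 19. Cumulative: 86
Frame 10: OPEN. Sum of all frame-10 rolls (9+0) = 9. Cumulative: 95

Answer: 9 16 28 37 52 57 62 67 86 95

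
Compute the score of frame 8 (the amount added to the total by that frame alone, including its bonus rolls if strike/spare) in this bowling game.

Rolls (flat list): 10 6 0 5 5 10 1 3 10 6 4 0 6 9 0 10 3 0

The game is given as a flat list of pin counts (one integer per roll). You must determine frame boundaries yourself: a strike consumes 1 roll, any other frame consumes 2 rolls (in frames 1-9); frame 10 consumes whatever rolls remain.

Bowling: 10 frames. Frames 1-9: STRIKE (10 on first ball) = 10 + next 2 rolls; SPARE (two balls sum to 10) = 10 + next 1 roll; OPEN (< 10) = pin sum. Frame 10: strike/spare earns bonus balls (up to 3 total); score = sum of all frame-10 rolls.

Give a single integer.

Answer: 6

Derivation:
Frame 1: STRIKE. 10 + next two rolls (6+0) = 16. Cumulative: 16
Frame 2: OPEN (6+0=6). Cumulative: 22
Frame 3: SPARE (5+5=10). 10 + next roll (10) = 20. Cumulative: 42
Frame 4: STRIKE. 10 + next two rolls (1+3) = 14. Cumulative: 56
Frame 5: OPEN (1+3=4). Cumulative: 60
Frame 6: STRIKE. 10 + next two rolls (6+4) = 20. Cumulative: 80
Frame 7: SPARE (6+4=10). 10 + next roll (0) = 10. Cumulative: 90
Frame 8: OPEN (0+6=6). Cumulative: 96
Frame 9: OPEN (9+0=9). Cumulative: 105
Frame 10: STRIKE. Sum of all frame-10 rolls (10+3+0) = 13. Cumulative: 118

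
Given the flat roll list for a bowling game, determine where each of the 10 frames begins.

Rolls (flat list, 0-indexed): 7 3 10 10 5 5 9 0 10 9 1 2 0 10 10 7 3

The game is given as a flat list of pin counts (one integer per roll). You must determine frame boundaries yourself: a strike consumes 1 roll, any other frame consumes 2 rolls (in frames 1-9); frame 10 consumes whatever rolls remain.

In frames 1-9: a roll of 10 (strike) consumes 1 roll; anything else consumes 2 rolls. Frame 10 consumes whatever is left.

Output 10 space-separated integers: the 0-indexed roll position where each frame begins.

Answer: 0 2 3 4 6 8 9 11 13 14

Derivation:
Frame 1 starts at roll index 0: rolls=7,3 (sum=10), consumes 2 rolls
Frame 2 starts at roll index 2: roll=10 (strike), consumes 1 roll
Frame 3 starts at roll index 3: roll=10 (strike), consumes 1 roll
Frame 4 starts at roll index 4: rolls=5,5 (sum=10), consumes 2 rolls
Frame 5 starts at roll index 6: rolls=9,0 (sum=9), consumes 2 rolls
Frame 6 starts at roll index 8: roll=10 (strike), consumes 1 roll
Frame 7 starts at roll index 9: rolls=9,1 (sum=10), consumes 2 rolls
Frame 8 starts at roll index 11: rolls=2,0 (sum=2), consumes 2 rolls
Frame 9 starts at roll index 13: roll=10 (strike), consumes 1 roll
Frame 10 starts at roll index 14: 3 remaining rolls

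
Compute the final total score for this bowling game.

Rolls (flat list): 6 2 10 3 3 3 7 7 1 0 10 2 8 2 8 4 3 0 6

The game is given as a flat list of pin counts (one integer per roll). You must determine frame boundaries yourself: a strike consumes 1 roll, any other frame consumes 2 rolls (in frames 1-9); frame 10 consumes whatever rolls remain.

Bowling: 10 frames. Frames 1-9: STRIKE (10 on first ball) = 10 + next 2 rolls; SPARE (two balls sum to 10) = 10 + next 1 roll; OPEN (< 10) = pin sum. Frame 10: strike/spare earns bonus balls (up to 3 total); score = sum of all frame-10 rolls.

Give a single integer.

Frame 1: OPEN (6+2=8). Cumulative: 8
Frame 2: STRIKE. 10 + next two rolls (3+3) = 16. Cumulative: 24
Frame 3: OPEN (3+3=6). Cumulative: 30
Frame 4: SPARE (3+7=10). 10 + next roll (7) = 17. Cumulative: 47
Frame 5: OPEN (7+1=8). Cumulative: 55
Frame 6: SPARE (0+10=10). 10 + next roll (2) = 12. Cumulative: 67
Frame 7: SPARE (2+8=10). 10 + next roll (2) = 12. Cumulative: 79
Frame 8: SPARE (2+8=10). 10 + next roll (4) = 14. Cumulative: 93
Frame 9: OPEN (4+3=7). Cumulative: 100
Frame 10: OPEN. Sum of all frame-10 rolls (0+6) = 6. Cumulative: 106

Answer: 106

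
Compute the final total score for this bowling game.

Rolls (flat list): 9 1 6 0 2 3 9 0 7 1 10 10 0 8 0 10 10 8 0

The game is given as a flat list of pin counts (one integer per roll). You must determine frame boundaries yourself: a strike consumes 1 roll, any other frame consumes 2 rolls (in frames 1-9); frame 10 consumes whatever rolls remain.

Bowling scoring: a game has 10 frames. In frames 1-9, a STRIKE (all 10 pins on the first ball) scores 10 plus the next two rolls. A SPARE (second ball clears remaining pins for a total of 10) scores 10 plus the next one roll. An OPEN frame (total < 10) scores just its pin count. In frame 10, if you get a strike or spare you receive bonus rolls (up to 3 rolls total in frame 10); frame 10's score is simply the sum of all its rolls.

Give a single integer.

Frame 1: SPARE (9+1=10). 10 + next roll (6) = 16. Cumulative: 16
Frame 2: OPEN (6+0=6). Cumulative: 22
Frame 3: OPEN (2+3=5). Cumulative: 27
Frame 4: OPEN (9+0=9). Cumulative: 36
Frame 5: OPEN (7+1=8). Cumulative: 44
Frame 6: STRIKE. 10 + next two rolls (10+0) = 20. Cumulative: 64
Frame 7: STRIKE. 10 + next two rolls (0+8) = 18. Cumulative: 82
Frame 8: OPEN (0+8=8). Cumulative: 90
Frame 9: SPARE (0+10=10). 10 + next roll (10) = 20. Cumulative: 110
Frame 10: STRIKE. Sum of all frame-10 rolls (10+8+0) = 18. Cumulative: 128

Answer: 128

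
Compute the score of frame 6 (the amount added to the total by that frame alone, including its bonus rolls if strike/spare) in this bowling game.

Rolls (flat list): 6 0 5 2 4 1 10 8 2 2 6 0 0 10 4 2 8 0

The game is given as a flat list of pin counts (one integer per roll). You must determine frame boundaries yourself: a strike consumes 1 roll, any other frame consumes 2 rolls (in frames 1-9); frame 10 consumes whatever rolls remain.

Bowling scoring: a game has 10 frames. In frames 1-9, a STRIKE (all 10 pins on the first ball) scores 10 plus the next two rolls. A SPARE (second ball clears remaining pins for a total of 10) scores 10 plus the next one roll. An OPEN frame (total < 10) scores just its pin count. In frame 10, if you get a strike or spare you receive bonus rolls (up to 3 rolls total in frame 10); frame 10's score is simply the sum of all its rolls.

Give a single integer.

Answer: 8

Derivation:
Frame 1: OPEN (6+0=6). Cumulative: 6
Frame 2: OPEN (5+2=7). Cumulative: 13
Frame 3: OPEN (4+1=5). Cumulative: 18
Frame 4: STRIKE. 10 + next two rolls (8+2) = 20. Cumulative: 38
Frame 5: SPARE (8+2=10). 10 + next roll (2) = 12. Cumulative: 50
Frame 6: OPEN (2+6=8). Cumulative: 58
Frame 7: OPEN (0+0=0). Cumulative: 58
Frame 8: STRIKE. 10 + next two rolls (4+2) = 16. Cumulative: 74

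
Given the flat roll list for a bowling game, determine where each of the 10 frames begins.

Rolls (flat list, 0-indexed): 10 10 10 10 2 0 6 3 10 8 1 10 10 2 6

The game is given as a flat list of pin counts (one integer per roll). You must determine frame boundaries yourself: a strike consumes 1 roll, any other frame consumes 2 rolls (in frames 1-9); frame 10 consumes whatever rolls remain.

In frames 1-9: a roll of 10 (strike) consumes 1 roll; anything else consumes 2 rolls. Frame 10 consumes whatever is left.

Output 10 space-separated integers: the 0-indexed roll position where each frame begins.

Answer: 0 1 2 3 4 6 8 9 11 12

Derivation:
Frame 1 starts at roll index 0: roll=10 (strike), consumes 1 roll
Frame 2 starts at roll index 1: roll=10 (strike), consumes 1 roll
Frame 3 starts at roll index 2: roll=10 (strike), consumes 1 roll
Frame 4 starts at roll index 3: roll=10 (strike), consumes 1 roll
Frame 5 starts at roll index 4: rolls=2,0 (sum=2), consumes 2 rolls
Frame 6 starts at roll index 6: rolls=6,3 (sum=9), consumes 2 rolls
Frame 7 starts at roll index 8: roll=10 (strike), consumes 1 roll
Frame 8 starts at roll index 9: rolls=8,1 (sum=9), consumes 2 rolls
Frame 9 starts at roll index 11: roll=10 (strike), consumes 1 roll
Frame 10 starts at roll index 12: 3 remaining rolls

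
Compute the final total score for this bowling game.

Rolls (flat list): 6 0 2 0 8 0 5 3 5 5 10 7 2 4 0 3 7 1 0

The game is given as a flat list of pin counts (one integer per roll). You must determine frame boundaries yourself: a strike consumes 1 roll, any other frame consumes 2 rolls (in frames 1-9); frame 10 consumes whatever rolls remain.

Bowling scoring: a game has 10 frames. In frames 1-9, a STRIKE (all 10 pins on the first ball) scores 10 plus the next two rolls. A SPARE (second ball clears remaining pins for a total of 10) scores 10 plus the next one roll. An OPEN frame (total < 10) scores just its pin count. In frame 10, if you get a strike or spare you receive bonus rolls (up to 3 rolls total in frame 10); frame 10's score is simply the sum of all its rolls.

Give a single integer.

Frame 1: OPEN (6+0=6). Cumulative: 6
Frame 2: OPEN (2+0=2). Cumulative: 8
Frame 3: OPEN (8+0=8). Cumulative: 16
Frame 4: OPEN (5+3=8). Cumulative: 24
Frame 5: SPARE (5+5=10). 10 + next roll (10) = 20. Cumulative: 44
Frame 6: STRIKE. 10 + next two rolls (7+2) = 19. Cumulative: 63
Frame 7: OPEN (7+2=9). Cumulative: 72
Frame 8: OPEN (4+0=4). Cumulative: 76
Frame 9: SPARE (3+7=10). 10 + next roll (1) = 11. Cumulative: 87
Frame 10: OPEN. Sum of all frame-10 rolls (1+0) = 1. Cumulative: 88

Answer: 88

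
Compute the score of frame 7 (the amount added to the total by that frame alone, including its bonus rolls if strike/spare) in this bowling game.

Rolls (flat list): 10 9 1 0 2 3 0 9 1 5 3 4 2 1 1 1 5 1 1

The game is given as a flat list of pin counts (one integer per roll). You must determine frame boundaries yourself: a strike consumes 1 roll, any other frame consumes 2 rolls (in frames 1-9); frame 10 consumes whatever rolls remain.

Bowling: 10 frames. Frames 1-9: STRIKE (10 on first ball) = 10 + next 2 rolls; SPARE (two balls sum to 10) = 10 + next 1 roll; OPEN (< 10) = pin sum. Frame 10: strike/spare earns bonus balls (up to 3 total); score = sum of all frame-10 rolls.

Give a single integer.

Frame 1: STRIKE. 10 + next two rolls (9+1) = 20. Cumulative: 20
Frame 2: SPARE (9+1=10). 10 + next roll (0) = 10. Cumulative: 30
Frame 3: OPEN (0+2=2). Cumulative: 32
Frame 4: OPEN (3+0=3). Cumulative: 35
Frame 5: SPARE (9+1=10). 10 + next roll (5) = 15. Cumulative: 50
Frame 6: OPEN (5+3=8). Cumulative: 58
Frame 7: OPEN (4+2=6). Cumulative: 64
Frame 8: OPEN (1+1=2). Cumulative: 66
Frame 9: OPEN (1+5=6). Cumulative: 72

Answer: 6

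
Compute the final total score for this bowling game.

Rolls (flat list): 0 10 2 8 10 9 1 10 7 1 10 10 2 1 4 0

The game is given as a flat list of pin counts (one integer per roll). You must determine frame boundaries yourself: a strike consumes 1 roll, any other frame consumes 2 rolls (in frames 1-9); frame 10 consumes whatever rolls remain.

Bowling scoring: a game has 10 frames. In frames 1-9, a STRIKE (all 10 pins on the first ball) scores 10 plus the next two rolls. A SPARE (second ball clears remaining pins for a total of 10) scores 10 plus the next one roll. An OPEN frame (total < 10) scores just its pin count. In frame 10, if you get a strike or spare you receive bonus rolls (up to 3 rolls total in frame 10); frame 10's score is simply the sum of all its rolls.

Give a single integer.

Frame 1: SPARE (0+10=10). 10 + next roll (2) = 12. Cumulative: 12
Frame 2: SPARE (2+8=10). 10 + next roll (10) = 20. Cumulative: 32
Frame 3: STRIKE. 10 + next two rolls (9+1) = 20. Cumulative: 52
Frame 4: SPARE (9+1=10). 10 + next roll (10) = 20. Cumulative: 72
Frame 5: STRIKE. 10 + next two rolls (7+1) = 18. Cumulative: 90
Frame 6: OPEN (7+1=8). Cumulative: 98
Frame 7: STRIKE. 10 + next two rolls (10+2) = 22. Cumulative: 120
Frame 8: STRIKE. 10 + next two rolls (2+1) = 13. Cumulative: 133
Frame 9: OPEN (2+1=3). Cumulative: 136
Frame 10: OPEN. Sum of all frame-10 rolls (4+0) = 4. Cumulative: 140

Answer: 140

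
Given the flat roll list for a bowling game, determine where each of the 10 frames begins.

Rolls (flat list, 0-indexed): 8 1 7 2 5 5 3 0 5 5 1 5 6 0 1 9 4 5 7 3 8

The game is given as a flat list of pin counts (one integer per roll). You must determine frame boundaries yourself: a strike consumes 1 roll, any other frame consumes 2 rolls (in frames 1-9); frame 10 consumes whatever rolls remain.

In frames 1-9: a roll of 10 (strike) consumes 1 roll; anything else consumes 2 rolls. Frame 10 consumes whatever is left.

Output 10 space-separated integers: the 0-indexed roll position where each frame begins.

Frame 1 starts at roll index 0: rolls=8,1 (sum=9), consumes 2 rolls
Frame 2 starts at roll index 2: rolls=7,2 (sum=9), consumes 2 rolls
Frame 3 starts at roll index 4: rolls=5,5 (sum=10), consumes 2 rolls
Frame 4 starts at roll index 6: rolls=3,0 (sum=3), consumes 2 rolls
Frame 5 starts at roll index 8: rolls=5,5 (sum=10), consumes 2 rolls
Frame 6 starts at roll index 10: rolls=1,5 (sum=6), consumes 2 rolls
Frame 7 starts at roll index 12: rolls=6,0 (sum=6), consumes 2 rolls
Frame 8 starts at roll index 14: rolls=1,9 (sum=10), consumes 2 rolls
Frame 9 starts at roll index 16: rolls=4,5 (sum=9), consumes 2 rolls
Frame 10 starts at roll index 18: 3 remaining rolls

Answer: 0 2 4 6 8 10 12 14 16 18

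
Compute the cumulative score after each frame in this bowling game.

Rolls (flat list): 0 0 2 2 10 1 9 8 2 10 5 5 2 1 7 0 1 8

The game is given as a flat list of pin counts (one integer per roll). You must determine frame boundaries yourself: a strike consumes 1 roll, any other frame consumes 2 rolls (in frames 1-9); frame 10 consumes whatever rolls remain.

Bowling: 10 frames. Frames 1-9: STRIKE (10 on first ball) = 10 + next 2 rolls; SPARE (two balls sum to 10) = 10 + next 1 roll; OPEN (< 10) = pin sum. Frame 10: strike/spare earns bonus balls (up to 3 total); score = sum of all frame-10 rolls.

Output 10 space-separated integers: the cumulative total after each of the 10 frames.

Frame 1: OPEN (0+0=0). Cumulative: 0
Frame 2: OPEN (2+2=4). Cumulative: 4
Frame 3: STRIKE. 10 + next two rolls (1+9) = 20. Cumulative: 24
Frame 4: SPARE (1+9=10). 10 + next roll (8) = 18. Cumulative: 42
Frame 5: SPARE (8+2=10). 10 + next roll (10) = 20. Cumulative: 62
Frame 6: STRIKE. 10 + next two rolls (5+5) = 20. Cumulative: 82
Frame 7: SPARE (5+5=10). 10 + next roll (2) = 12. Cumulative: 94
Frame 8: OPEN (2+1=3). Cumulative: 97
Frame 9: OPEN (7+0=7). Cumulative: 104
Frame 10: OPEN. Sum of all frame-10 rolls (1+8) = 9. Cumulative: 113

Answer: 0 4 24 42 62 82 94 97 104 113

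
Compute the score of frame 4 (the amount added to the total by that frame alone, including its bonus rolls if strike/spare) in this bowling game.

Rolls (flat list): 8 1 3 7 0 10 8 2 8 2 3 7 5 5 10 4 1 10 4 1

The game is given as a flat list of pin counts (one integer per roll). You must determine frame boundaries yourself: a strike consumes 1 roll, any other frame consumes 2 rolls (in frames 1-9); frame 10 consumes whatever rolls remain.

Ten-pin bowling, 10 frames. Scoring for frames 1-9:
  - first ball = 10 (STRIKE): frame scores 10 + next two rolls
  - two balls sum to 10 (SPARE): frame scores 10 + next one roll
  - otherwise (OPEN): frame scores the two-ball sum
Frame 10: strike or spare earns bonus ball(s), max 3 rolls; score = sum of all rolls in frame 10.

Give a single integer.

Frame 1: OPEN (8+1=9). Cumulative: 9
Frame 2: SPARE (3+7=10). 10 + next roll (0) = 10. Cumulative: 19
Frame 3: SPARE (0+10=10). 10 + next roll (8) = 18. Cumulative: 37
Frame 4: SPARE (8+2=10). 10 + next roll (8) = 18. Cumulative: 55
Frame 5: SPARE (8+2=10). 10 + next roll (3) = 13. Cumulative: 68
Frame 6: SPARE (3+7=10). 10 + next roll (5) = 15. Cumulative: 83

Answer: 18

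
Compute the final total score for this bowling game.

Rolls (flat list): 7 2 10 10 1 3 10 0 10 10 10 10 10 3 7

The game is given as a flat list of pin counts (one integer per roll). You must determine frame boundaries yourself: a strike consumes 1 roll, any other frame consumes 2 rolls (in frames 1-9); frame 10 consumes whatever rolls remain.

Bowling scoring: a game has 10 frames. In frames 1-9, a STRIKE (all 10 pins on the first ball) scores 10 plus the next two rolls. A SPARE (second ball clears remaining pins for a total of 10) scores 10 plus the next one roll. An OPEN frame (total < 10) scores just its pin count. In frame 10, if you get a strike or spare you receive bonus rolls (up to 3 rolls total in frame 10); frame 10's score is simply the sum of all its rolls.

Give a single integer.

Frame 1: OPEN (7+2=9). Cumulative: 9
Frame 2: STRIKE. 10 + next two rolls (10+1) = 21. Cumulative: 30
Frame 3: STRIKE. 10 + next two rolls (1+3) = 14. Cumulative: 44
Frame 4: OPEN (1+3=4). Cumulative: 48
Frame 5: STRIKE. 10 + next two rolls (0+10) = 20. Cumulative: 68
Frame 6: SPARE (0+10=10). 10 + next roll (10) = 20. Cumulative: 88
Frame 7: STRIKE. 10 + next two rolls (10+10) = 30. Cumulative: 118
Frame 8: STRIKE. 10 + next two rolls (10+10) = 30. Cumulative: 148
Frame 9: STRIKE. 10 + next two rolls (10+3) = 23. Cumulative: 171
Frame 10: STRIKE. Sum of all frame-10 rolls (10+3+7) = 20. Cumulative: 191

Answer: 191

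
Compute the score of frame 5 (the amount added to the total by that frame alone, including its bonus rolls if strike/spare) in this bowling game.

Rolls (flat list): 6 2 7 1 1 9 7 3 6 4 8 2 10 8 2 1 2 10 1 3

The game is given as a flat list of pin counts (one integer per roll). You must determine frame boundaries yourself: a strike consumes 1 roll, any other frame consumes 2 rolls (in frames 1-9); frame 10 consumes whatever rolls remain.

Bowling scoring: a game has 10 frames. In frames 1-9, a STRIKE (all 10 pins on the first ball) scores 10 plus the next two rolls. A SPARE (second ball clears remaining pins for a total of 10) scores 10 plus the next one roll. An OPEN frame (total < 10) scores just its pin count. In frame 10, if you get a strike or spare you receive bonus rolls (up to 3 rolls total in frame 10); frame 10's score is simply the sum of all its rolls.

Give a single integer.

Frame 1: OPEN (6+2=8). Cumulative: 8
Frame 2: OPEN (7+1=8). Cumulative: 16
Frame 3: SPARE (1+9=10). 10 + next roll (7) = 17. Cumulative: 33
Frame 4: SPARE (7+3=10). 10 + next roll (6) = 16. Cumulative: 49
Frame 5: SPARE (6+4=10). 10 + next roll (8) = 18. Cumulative: 67
Frame 6: SPARE (8+2=10). 10 + next roll (10) = 20. Cumulative: 87
Frame 7: STRIKE. 10 + next two rolls (8+2) = 20. Cumulative: 107

Answer: 18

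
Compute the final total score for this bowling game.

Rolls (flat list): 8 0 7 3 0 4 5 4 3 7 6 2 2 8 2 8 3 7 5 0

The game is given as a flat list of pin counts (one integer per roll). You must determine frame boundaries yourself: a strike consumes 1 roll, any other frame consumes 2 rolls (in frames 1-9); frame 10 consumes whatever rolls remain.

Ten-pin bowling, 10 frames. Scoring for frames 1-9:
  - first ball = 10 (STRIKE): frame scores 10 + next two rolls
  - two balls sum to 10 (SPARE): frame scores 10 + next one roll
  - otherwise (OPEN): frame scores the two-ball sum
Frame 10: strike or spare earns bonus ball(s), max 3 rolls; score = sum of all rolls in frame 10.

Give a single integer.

Frame 1: OPEN (8+0=8). Cumulative: 8
Frame 2: SPARE (7+3=10). 10 + next roll (0) = 10. Cumulative: 18
Frame 3: OPEN (0+4=4). Cumulative: 22
Frame 4: OPEN (5+4=9). Cumulative: 31
Frame 5: SPARE (3+7=10). 10 + next roll (6) = 16. Cumulative: 47
Frame 6: OPEN (6+2=8). Cumulative: 55
Frame 7: SPARE (2+8=10). 10 + next roll (2) = 12. Cumulative: 67
Frame 8: SPARE (2+8=10). 10 + next roll (3) = 13. Cumulative: 80
Frame 9: SPARE (3+7=10). 10 + next roll (5) = 15. Cumulative: 95
Frame 10: OPEN. Sum of all frame-10 rolls (5+0) = 5. Cumulative: 100

Answer: 100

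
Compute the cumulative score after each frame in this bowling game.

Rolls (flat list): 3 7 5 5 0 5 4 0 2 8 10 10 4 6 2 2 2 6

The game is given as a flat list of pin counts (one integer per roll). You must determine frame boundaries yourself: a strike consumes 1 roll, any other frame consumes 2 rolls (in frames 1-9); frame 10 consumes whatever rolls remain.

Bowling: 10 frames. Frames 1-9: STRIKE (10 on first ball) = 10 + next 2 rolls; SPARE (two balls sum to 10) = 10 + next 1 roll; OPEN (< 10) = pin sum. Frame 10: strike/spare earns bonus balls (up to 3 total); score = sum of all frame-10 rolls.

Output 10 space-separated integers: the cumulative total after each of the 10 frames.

Frame 1: SPARE (3+7=10). 10 + next roll (5) = 15. Cumulative: 15
Frame 2: SPARE (5+5=10). 10 + next roll (0) = 10. Cumulative: 25
Frame 3: OPEN (0+5=5). Cumulative: 30
Frame 4: OPEN (4+0=4). Cumulative: 34
Frame 5: SPARE (2+8=10). 10 + next roll (10) = 20. Cumulative: 54
Frame 6: STRIKE. 10 + next two rolls (10+4) = 24. Cumulative: 78
Frame 7: STRIKE. 10 + next two rolls (4+6) = 20. Cumulative: 98
Frame 8: SPARE (4+6=10). 10 + next roll (2) = 12. Cumulative: 110
Frame 9: OPEN (2+2=4). Cumulative: 114
Frame 10: OPEN. Sum of all frame-10 rolls (2+6) = 8. Cumulative: 122

Answer: 15 25 30 34 54 78 98 110 114 122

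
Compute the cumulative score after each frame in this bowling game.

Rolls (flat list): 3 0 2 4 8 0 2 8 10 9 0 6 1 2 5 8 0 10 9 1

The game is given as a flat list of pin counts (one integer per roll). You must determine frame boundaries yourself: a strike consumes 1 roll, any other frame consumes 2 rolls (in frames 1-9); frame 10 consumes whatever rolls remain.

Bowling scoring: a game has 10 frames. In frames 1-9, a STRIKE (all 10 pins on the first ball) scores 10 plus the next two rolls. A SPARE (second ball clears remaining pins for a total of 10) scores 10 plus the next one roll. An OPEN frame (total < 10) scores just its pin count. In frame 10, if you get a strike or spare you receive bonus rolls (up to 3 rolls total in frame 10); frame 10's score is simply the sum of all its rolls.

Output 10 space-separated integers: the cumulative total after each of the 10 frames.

Frame 1: OPEN (3+0=3). Cumulative: 3
Frame 2: OPEN (2+4=6). Cumulative: 9
Frame 3: OPEN (8+0=8). Cumulative: 17
Frame 4: SPARE (2+8=10). 10 + next roll (10) = 20. Cumulative: 37
Frame 5: STRIKE. 10 + next two rolls (9+0) = 19. Cumulative: 56
Frame 6: OPEN (9+0=9). Cumulative: 65
Frame 7: OPEN (6+1=7). Cumulative: 72
Frame 8: OPEN (2+5=7). Cumulative: 79
Frame 9: OPEN (8+0=8). Cumulative: 87
Frame 10: STRIKE. Sum of all frame-10 rolls (10+9+1) = 20. Cumulative: 107

Answer: 3 9 17 37 56 65 72 79 87 107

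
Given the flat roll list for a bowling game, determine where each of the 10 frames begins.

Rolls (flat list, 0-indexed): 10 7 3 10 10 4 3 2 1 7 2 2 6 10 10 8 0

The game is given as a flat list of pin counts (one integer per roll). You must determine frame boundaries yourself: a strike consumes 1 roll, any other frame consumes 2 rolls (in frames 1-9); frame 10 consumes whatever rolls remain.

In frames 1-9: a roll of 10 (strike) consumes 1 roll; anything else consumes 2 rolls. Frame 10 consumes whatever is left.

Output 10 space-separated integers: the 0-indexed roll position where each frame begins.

Answer: 0 1 3 4 5 7 9 11 13 14

Derivation:
Frame 1 starts at roll index 0: roll=10 (strike), consumes 1 roll
Frame 2 starts at roll index 1: rolls=7,3 (sum=10), consumes 2 rolls
Frame 3 starts at roll index 3: roll=10 (strike), consumes 1 roll
Frame 4 starts at roll index 4: roll=10 (strike), consumes 1 roll
Frame 5 starts at roll index 5: rolls=4,3 (sum=7), consumes 2 rolls
Frame 6 starts at roll index 7: rolls=2,1 (sum=3), consumes 2 rolls
Frame 7 starts at roll index 9: rolls=7,2 (sum=9), consumes 2 rolls
Frame 8 starts at roll index 11: rolls=2,6 (sum=8), consumes 2 rolls
Frame 9 starts at roll index 13: roll=10 (strike), consumes 1 roll
Frame 10 starts at roll index 14: 3 remaining rolls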